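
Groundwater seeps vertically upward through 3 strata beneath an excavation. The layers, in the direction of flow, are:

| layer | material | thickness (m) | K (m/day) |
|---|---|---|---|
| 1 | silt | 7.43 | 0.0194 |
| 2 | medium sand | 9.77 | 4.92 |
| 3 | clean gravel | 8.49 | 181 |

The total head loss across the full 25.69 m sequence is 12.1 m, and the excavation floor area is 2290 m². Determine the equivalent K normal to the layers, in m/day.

0.0667

Flow is perpendicular to layering, so the layers act in series and the equivalent K is the thickness-weighted harmonic mean.
Total thickness L = 7.43 + 9.77 + 8.49 = 25.69 m.
Σ(b_i/K_i) = 7.43/0.0194 + 9.77/4.92 + 8.49/181 = 385.0 d.
K_eq = L / Σ(b_i/K_i) = 25.69 / 385.0 = 0.06672 m/day.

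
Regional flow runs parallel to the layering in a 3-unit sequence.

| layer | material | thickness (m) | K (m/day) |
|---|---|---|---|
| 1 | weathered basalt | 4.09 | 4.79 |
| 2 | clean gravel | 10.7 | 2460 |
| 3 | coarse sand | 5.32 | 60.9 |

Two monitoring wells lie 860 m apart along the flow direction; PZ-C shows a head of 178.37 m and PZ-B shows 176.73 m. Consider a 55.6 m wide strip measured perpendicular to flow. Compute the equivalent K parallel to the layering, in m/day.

1330

Flow is parallel to layering, so each bed carries its own Darcy discharge and the transmissivities add.
Σ(K_i·b_i) = 4.79×4.09 + 2460×10.7 + 60.9×5.32 = 26666 m²/day.
Total thickness b = 20.11 m, so K_eq = Σ(K_i·b_i)/b = 1326 m/day.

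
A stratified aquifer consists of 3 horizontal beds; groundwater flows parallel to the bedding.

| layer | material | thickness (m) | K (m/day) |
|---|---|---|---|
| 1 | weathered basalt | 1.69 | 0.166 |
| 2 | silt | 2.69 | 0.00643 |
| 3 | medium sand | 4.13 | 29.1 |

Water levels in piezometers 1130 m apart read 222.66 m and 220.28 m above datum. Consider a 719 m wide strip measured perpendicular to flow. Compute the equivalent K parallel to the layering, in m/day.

14.2

Flow is parallel to layering, so each bed carries its own Darcy discharge and the transmissivities add.
Σ(K_i·b_i) = 0.166×1.69 + 0.00643×2.69 + 29.1×4.13 = 120.5 m²/day.
Total thickness b = 8.510 m, so K_eq = Σ(K_i·b_i)/b = 14.16 m/day.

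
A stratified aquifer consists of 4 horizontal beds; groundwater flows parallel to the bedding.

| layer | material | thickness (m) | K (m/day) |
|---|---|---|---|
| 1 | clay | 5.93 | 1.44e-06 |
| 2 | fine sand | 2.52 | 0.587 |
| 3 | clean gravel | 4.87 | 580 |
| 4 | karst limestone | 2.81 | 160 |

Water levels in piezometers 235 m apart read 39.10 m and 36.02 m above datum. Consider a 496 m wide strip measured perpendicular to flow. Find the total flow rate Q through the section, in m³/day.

Flow is parallel to layering, so each bed carries its own Darcy discharge and the transmissivities add.
Σ(K_i·b_i) = 1.44e-06×5.93 + 0.587×2.52 + 580×4.87 + 160×2.81 = 3276 m²/day.
Hydraulic gradient i = (39.10 − 36.02) / 235 = 3.08 / 235 = 0.01311.
Q = Σ(K_i·b_i) · W · i = 3276 × 496 × 0.01311 = 21294 m³/day.

21300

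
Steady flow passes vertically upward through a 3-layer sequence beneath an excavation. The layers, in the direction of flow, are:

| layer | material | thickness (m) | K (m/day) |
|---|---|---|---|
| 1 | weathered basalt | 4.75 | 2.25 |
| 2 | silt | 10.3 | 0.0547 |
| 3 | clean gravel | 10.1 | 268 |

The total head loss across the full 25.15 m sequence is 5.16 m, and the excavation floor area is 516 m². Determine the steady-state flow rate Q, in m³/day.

14.0

Flow is perpendicular to layering, so the layers act in series and the equivalent K is the thickness-weighted harmonic mean.
Total thickness L = 4.75 + 10.3 + 10.1 = 25.15 m.
Σ(b_i/K_i) = 4.75/2.25 + 10.3/0.0547 + 10.1/268 = 190.4 d.
K_eq = L / Σ(b_i/K_i) = 25.15 / 190.4 = 0.1321 m/day.
Q = K_eq · A · (Δh/L) = 0.1321 × 516 × (5.16/25.15) = 13.98 m³/day.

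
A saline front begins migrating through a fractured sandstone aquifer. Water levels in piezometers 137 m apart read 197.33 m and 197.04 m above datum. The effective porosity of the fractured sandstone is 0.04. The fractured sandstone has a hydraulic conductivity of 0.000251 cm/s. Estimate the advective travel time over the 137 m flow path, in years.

32.7

Convert K: 0.000251 cm/s × 864 = 0.2169 m/day.
Hydraulic gradient i = (197.33 − 197.04) / 137 = 0.29 / 137 = 0.002117.
Darcy flux q = K · i = 0.2169 × 0.002117 = 0.0004591 m/day.
Seepage velocity v = q / n_e = 0.0004591 / 0.04 = 0.01148 m/day.
Travel time t = L / v = 137 / 0.01148 = 11938 days = 32.68 years.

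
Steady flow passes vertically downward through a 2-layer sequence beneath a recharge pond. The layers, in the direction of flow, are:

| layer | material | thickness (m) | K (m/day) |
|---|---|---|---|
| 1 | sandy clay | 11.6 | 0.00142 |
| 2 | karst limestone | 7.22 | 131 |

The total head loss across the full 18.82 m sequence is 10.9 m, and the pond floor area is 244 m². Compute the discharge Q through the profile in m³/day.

Flow is perpendicular to layering, so the layers act in series and the equivalent K is the thickness-weighted harmonic mean.
Total thickness L = 11.6 + 7.22 = 18.82 m.
Σ(b_i/K_i) = 11.6/0.00142 + 7.22/131 = 8169 d.
K_eq = L / Σ(b_i/K_i) = 18.82 / 8169 = 0.002304 m/day.
Q = K_eq · A · (Δh/L) = 0.002304 × 244 × (10.9/18.82) = 0.3256 m³/day.

0.326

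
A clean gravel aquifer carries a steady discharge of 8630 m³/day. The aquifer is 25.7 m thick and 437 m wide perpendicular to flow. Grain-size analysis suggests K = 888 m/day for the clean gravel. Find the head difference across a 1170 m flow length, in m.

Cross-sectional area A = 437 × 25.7 = 11231 m².
From Q = K·A·i, i = Q / (K·A) = 8630 / (888.0 × 11231) = 0.0008653.
Head loss Δh = i · L = 0.0008653 × 1170 = 1.012 m.

1.01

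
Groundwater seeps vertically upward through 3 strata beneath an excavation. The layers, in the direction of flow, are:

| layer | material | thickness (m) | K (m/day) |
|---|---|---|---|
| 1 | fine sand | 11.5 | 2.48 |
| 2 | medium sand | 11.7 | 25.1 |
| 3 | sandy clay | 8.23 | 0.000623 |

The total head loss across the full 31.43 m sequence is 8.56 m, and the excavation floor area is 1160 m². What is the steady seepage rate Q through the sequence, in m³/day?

0.751

Flow is perpendicular to layering, so the layers act in series and the equivalent K is the thickness-weighted harmonic mean.
Total thickness L = 11.5 + 11.7 + 8.23 = 31.43 m.
Σ(b_i/K_i) = 11.5/2.48 + 11.7/25.1 + 8.23/0.000623 = 13215 d.
K_eq = L / Σ(b_i/K_i) = 31.43 / 13215 = 0.002378 m/day.
Q = K_eq · A · (Δh/L) = 0.002378 × 1160 × (8.56/31.43) = 0.7514 m³/day.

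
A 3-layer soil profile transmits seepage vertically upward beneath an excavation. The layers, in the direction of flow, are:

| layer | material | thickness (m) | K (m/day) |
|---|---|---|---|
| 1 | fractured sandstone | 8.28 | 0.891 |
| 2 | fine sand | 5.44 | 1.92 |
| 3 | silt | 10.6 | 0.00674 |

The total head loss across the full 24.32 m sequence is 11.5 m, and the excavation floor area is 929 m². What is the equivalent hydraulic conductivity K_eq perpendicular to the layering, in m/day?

0.0153

Flow is perpendicular to layering, so the layers act in series and the equivalent K is the thickness-weighted harmonic mean.
Total thickness L = 8.28 + 5.44 + 10.6 = 24.32 m.
Σ(b_i/K_i) = 8.28/0.891 + 5.44/1.92 + 10.6/0.00674 = 1585 d.
K_eq = L / Σ(b_i/K_i) = 24.32 / 1585 = 0.01535 m/day.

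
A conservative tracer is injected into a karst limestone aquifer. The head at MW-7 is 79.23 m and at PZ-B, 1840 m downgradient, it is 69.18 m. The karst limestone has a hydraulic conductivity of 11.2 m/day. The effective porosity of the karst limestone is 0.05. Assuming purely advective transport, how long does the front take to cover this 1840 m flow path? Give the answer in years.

Hydraulic gradient i = (79.23 − 69.18) / 1840 = 10.05 / 1840 = 0.005462.
Darcy flux q = K · i = 11.20 × 0.005462 = 0.06117 m/day.
Seepage velocity v = q / n_e = 0.06117 / 0.05 = 1.223 m/day.
Travel time t = L / v = 1840 / 1.223 = 1504 days = 4.117 years.

4.12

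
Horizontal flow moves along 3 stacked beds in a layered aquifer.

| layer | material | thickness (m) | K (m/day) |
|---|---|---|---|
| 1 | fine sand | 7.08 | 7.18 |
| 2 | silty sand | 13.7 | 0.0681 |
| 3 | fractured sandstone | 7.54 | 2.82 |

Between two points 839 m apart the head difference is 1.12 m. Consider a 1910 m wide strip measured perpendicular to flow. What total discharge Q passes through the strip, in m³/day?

186

Flow is parallel to layering, so each bed carries its own Darcy discharge and the transmissivities add.
Σ(K_i·b_i) = 7.18×7.08 + 0.0681×13.7 + 2.82×7.54 = 73.03 m²/day.
Hydraulic gradient i = Δh / L = 1.12 / 839 = 0.001335.
Q = Σ(K_i·b_i) · W · i = 73.03 × 1910 × 0.001335 = 186.2 m³/day.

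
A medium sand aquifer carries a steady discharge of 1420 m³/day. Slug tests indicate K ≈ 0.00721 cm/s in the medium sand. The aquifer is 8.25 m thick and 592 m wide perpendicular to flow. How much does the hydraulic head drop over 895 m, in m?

41.8

Convert K: 0.00721 cm/s × 864 = 6.229 m/day.
Cross-sectional area A = 592 × 8.25 = 4884 m².
From Q = K·A·i, i = Q / (K·A) = 1420 / (6.229 × 4884) = 0.04667.
Head loss Δh = i · L = 0.04667 × 895 = 41.77 m.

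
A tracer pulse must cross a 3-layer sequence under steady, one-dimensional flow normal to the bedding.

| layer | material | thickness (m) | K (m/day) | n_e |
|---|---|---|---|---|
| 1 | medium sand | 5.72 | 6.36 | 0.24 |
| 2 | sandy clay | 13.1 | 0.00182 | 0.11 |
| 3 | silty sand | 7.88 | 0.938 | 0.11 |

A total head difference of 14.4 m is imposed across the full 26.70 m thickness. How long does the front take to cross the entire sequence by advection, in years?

With flow normal to the layers, continuity requires the same specific discharge q through every layer.
Σ(b_i/K_i) = 5.72/6.36 + 13.1/0.00182 + 7.88/0.938 = 7207 d.
q = Δh / Σ(b_i/K_i) = 14.4 / 7207 = 0.001998 m/day.
In each layer the seepage velocity is v_i = q/n_i, so the layer transit time is t_i = b_i·n_i / q:
  layer 1 (medium sand): t_1 = 5.72 × 0.24 / 0.001998 = 687.1 d
  layer 2 (sandy clay): t_2 = 13.1 × 0.11 / 0.001998 = 721.2 d
  layer 3 (silty sand): t_3 = 7.88 × 0.11 / 0.001998 = 433.8 d
Total t = Σ t_i = 1842 days = 5.043 years.

5.04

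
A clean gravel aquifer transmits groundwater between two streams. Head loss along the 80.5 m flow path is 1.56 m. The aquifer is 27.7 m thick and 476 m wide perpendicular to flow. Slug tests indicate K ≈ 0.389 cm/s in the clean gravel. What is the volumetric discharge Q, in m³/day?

Convert K: 0.389 cm/s × 864 = 336.1 m/day.
Cross-sectional area A = 476 × 27.7 = 13185 m².
Hydraulic gradient i = Δh / L = 1.56 / 80.5 = 0.01938.
Darcy's law: Q = K · A · i = 336.1 × 13185 × 0.01938 = 85877 m³/day.

85900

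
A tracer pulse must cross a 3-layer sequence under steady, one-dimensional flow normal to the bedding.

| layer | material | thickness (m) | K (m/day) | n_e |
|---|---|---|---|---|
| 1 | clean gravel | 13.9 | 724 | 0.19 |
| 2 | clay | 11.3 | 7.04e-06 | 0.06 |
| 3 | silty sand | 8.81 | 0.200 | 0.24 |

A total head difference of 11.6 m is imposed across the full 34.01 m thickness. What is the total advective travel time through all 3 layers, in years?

2060

With flow normal to the layers, continuity requires the same specific discharge q through every layer.
Σ(b_i/K_i) = 13.9/724 + 11.3/7.04e-06 + 8.81/0.200 = 1.605e+06 d.
q = Δh / Σ(b_i/K_i) = 11.6 / 1.605e+06 = 7.227e-06 m/day.
In each layer the seepage velocity is v_i = q/n_i, so the layer transit time is t_i = b_i·n_i / q:
  layer 1 (clean gravel): t_1 = 13.9 × 0.19 / 7.227e-06 = 3.655e+05 d
  layer 2 (clay): t_2 = 11.3 × 0.06 / 7.227e-06 = 93819 d
  layer 3 (silty sand): t_3 = 8.81 × 0.24 / 7.227e-06 = 2.926e+05 d
Total t = Σ t_i = 7.519e+05 days = 2058 years.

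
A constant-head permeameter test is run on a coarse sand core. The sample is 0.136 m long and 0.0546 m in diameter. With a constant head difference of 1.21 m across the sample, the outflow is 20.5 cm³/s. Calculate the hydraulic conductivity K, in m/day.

Cross-sectional area A = π·(d/2)² = π × (0.0546/2)² = 0.002341 m².
Convert discharge: 20.5 cm³/s = 2.050e-05 m³/s.
Darcy's law rearranged: K = Q·L / (A·Δh) = 2.050e-05 × 0.136 / (0.002341 × 1.21) = 0.0009841 m/s = 85.02 m/day.

85.0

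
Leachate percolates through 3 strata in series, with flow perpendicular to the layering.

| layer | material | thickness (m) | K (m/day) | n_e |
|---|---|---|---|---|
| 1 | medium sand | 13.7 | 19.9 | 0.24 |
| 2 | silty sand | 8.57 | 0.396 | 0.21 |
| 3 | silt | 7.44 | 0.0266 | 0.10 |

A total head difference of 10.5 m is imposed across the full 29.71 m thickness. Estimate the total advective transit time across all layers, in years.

With flow normal to the layers, continuity requires the same specific discharge q through every layer.
Σ(b_i/K_i) = 13.7/19.9 + 8.57/0.396 + 7.44/0.0266 = 302.0 d.
q = Δh / Σ(b_i/K_i) = 10.5 / 302.0 = 0.03476 m/day.
In each layer the seepage velocity is v_i = q/n_i, so the layer transit time is t_i = b_i·n_i / q:
  layer 1 (medium sand): t_1 = 13.7 × 0.24 / 0.03476 = 94.58 d
  layer 2 (silty sand): t_2 = 8.57 × 0.21 / 0.03476 = 51.77 d
  layer 3 (silt): t_3 = 7.44 × 0.10 / 0.03476 = 21.40 d
Total t = Σ t_i = 167.7 days = 0.4593 years.

0.459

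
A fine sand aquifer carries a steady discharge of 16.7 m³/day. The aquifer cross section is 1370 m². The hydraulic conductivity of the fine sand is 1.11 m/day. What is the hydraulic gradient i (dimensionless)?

From Q = K·A·i, i = Q / (K·A) = 16.7 / (1.110 × 1370) = 0.01098.

0.0110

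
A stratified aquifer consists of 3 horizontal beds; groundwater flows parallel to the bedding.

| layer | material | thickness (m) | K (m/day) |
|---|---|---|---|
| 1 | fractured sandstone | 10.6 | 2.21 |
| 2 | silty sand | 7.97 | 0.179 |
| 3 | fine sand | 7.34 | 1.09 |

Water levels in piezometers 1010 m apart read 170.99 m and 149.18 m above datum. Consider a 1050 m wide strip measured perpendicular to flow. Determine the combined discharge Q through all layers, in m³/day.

Flow is parallel to layering, so each bed carries its own Darcy discharge and the transmissivities add.
Σ(K_i·b_i) = 2.21×10.6 + 0.179×7.97 + 1.09×7.34 = 32.85 m²/day.
Hydraulic gradient i = (170.99 − 149.18) / 1010 = 21.81 / 1010 = 0.02159.
Q = Σ(K_i·b_i) · W · i = 32.85 × 1050 × 0.02159 = 744.9 m³/day.

745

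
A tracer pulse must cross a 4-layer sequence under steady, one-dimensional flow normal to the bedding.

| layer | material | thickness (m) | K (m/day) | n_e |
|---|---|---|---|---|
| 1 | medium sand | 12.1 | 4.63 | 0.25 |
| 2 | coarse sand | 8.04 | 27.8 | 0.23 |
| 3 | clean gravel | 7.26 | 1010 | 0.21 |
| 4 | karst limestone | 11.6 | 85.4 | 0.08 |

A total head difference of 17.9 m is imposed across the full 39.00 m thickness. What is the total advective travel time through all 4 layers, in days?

1.25

With flow normal to the layers, continuity requires the same specific discharge q through every layer.
Σ(b_i/K_i) = 12.1/4.63 + 8.04/27.8 + 7.26/1010 + 11.6/85.4 = 3.046 d.
q = Δh / Σ(b_i/K_i) = 17.9 / 3.046 = 5.877 m/day.
In each layer the seepage velocity is v_i = q/n_i, so the layer transit time is t_i = b_i·n_i / q:
  layer 1 (medium sand): t_1 = 12.1 × 0.25 / 5.877 = 0.5147 d
  layer 2 (coarse sand): t_2 = 8.04 × 0.23 / 5.877 = 0.3146 d
  layer 3 (clean gravel): t_3 = 7.26 × 0.21 / 5.877 = 0.2594 d
  layer 4 (karst limestone): t_4 = 11.6 × 0.08 / 5.877 = 0.1579 d
Total t = Σ t_i = 1.247 days.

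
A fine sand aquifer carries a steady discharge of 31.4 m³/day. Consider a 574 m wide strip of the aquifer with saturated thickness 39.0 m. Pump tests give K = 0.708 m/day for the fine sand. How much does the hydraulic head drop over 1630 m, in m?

Cross-sectional area A = 574 × 39.0 = 22386 m².
From Q = K·A·i, i = Q / (K·A) = 31.4 / (0.7080 × 22386) = 0.001981.
Head loss Δh = i · L = 0.001981 × 1630 = 3.229 m.

3.23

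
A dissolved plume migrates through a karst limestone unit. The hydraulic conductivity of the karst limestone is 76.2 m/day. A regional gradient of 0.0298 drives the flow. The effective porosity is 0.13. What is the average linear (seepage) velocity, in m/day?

17.5

Hydraulic gradient i = 0.0298.
Darcy flux q = K · i = 76.20 × 0.02980 = 2.271 m/day.
Seepage velocity v = q / n_e = 2.271 / 0.13 = 17.47 m/day.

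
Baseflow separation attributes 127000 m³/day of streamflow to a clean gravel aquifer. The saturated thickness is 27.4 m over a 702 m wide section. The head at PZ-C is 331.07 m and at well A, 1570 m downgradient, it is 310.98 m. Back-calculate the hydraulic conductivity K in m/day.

516

Cross-sectional area A = 702 × 27.4 = 19235 m².
Hydraulic gradient i = (331.07 − 310.98) / 1570 = 20.09 / 1570 = 0.01280.
From Q = K·A·i, K = Q / (A·i) = 127000 / (19235 × 0.01280) = 516.0 m/day.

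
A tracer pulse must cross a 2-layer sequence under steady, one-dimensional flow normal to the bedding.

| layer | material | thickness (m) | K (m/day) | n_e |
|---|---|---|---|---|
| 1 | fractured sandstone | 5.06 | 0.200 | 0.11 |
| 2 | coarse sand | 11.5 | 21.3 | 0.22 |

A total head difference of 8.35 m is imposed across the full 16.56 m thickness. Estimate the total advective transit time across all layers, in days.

With flow normal to the layers, continuity requires the same specific discharge q through every layer.
Σ(b_i/K_i) = 5.06/0.200 + 11.5/21.3 = 25.84 d.
q = Δh / Σ(b_i/K_i) = 8.35 / 25.84 = 0.3231 m/day.
In each layer the seepage velocity is v_i = q/n_i, so the layer transit time is t_i = b_i·n_i / q:
  layer 1 (fractured sandstone): t_1 = 5.06 × 0.11 / 0.3231 = 1.722 d
  layer 2 (coarse sand): t_2 = 11.5 × 0.22 / 0.3231 = 7.829 d
Total t = Σ t_i = 9.552 days.

9.55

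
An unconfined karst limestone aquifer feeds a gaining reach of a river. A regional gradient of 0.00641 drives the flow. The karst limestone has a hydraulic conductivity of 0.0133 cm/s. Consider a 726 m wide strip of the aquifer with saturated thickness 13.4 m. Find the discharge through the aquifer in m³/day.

Convert K: 0.0133 cm/s × 864 = 11.49 m/day.
Cross-sectional area A = 726 × 13.4 = 9728 m².
Hydraulic gradient i = 0.00641.
Darcy's law: Q = K · A · i = 11.49 × 9728 × 0.006410 = 716.6 m³/day.

717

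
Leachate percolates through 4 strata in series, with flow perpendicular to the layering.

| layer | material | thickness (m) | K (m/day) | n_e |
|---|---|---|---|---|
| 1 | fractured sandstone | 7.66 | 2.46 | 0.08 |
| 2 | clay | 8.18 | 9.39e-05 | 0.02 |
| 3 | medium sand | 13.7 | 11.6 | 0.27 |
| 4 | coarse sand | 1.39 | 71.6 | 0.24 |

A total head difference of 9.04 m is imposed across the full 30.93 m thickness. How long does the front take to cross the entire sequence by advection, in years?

With flow normal to the layers, continuity requires the same specific discharge q through every layer.
Σ(b_i/K_i) = 7.66/2.46 + 8.18/9.39e-05 + 13.7/11.6 + 1.39/71.6 = 87118 d.
q = Δh / Σ(b_i/K_i) = 9.04 / 87118 = 0.0001038 m/day.
In each layer the seepage velocity is v_i = q/n_i, so the layer transit time is t_i = b_i·n_i / q:
  layer 1 (fractured sandstone): t_1 = 7.66 × 0.08 / 0.0001038 = 5906 d
  layer 2 (clay): t_2 = 8.18 × 0.02 / 0.0001038 = 1577 d
  layer 3 (medium sand): t_3 = 13.7 × 0.27 / 0.0001038 = 35647 d
  layer 4 (coarse sand): t_4 = 1.39 × 0.24 / 0.0001038 = 3215 d
Total t = Σ t_i = 46344 days = 126.9 years.

127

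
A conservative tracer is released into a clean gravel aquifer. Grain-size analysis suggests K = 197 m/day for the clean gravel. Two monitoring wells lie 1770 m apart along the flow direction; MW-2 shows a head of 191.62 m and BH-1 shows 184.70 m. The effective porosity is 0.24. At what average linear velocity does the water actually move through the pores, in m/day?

Hydraulic gradient i = (191.62 − 184.70) / 1770 = 6.92 / 1770 = 0.003910.
Darcy flux q = K · i = 197.0 × 0.003910 = 0.7702 m/day.
Seepage velocity v = q / n_e = 0.7702 / 0.24 = 3.209 m/day.

3.21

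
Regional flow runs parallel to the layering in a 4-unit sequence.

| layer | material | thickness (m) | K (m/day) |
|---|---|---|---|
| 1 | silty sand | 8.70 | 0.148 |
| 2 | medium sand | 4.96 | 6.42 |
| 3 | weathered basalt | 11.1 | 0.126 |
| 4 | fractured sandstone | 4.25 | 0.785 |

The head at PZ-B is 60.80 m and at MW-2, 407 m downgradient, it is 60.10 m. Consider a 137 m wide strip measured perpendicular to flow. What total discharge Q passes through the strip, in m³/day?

8.92

Flow is parallel to layering, so each bed carries its own Darcy discharge and the transmissivities add.
Σ(K_i·b_i) = 0.148×8.70 + 6.42×4.96 + 0.126×11.1 + 0.785×4.25 = 37.87 m²/day.
Hydraulic gradient i = (60.80 − 60.10) / 407 = 0.7 / 407 = 0.001720.
Q = Σ(K_i·b_i) · W · i = 37.87 × 137 × 0.001720 = 8.922 m³/day.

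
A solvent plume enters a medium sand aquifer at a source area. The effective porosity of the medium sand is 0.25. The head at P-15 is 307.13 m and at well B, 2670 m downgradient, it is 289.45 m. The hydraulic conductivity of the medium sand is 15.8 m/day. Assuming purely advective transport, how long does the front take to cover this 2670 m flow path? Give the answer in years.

17.5

Hydraulic gradient i = (307.13 − 289.45) / 2670 = 17.68 / 2670 = 0.006622.
Darcy flux q = K · i = 15.80 × 0.006622 = 0.1046 m/day.
Seepage velocity v = q / n_e = 0.1046 / 0.25 = 0.4185 m/day.
Travel time t = L / v = 2670 / 0.4185 = 6380 days = 17.47 years.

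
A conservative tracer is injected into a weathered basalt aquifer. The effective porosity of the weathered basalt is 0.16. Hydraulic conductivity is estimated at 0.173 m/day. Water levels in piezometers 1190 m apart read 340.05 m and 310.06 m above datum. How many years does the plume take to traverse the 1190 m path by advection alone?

Hydraulic gradient i = (340.05 − 310.06) / 1190 = 29.99 / 1190 = 0.02520.
Darcy flux q = K · i = 0.1730 × 0.02520 = 0.004360 m/day.
Seepage velocity v = q / n_e = 0.004360 / 0.16 = 0.02725 m/day.
Travel time t = L / v = 1190 / 0.02725 = 43671 days = 119.6 years.

120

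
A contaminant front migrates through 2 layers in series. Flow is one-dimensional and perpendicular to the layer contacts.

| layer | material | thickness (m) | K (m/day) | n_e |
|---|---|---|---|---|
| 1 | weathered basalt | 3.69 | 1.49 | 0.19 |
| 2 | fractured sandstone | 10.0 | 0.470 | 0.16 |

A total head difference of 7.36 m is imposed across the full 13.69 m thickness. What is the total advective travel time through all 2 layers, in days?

With flow normal to the layers, continuity requires the same specific discharge q through every layer.
Σ(b_i/K_i) = 3.69/1.49 + 10.0/0.470 = 23.75 d.
q = Δh / Σ(b_i/K_i) = 7.36 / 23.75 = 0.3099 m/day.
In each layer the seepage velocity is v_i = q/n_i, so the layer transit time is t_i = b_i·n_i / q:
  layer 1 (weathered basalt): t_1 = 3.69 × 0.19 / 0.3099 = 2.263 d
  layer 2 (fractured sandstone): t_2 = 10.0 × 0.16 / 0.3099 = 5.164 d
Total t = Σ t_i = 7.426 days.

7.43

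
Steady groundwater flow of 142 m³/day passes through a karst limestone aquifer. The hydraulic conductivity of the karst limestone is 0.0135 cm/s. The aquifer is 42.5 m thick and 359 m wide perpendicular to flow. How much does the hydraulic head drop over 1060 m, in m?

0.846

Convert K: 0.0135 cm/s × 864 = 11.66 m/day.
Cross-sectional area A = 359 × 42.5 = 15258 m².
From Q = K·A·i, i = Q / (K·A) = 142 / (11.66 × 15258) = 0.0007979.
Head loss Δh = i · L = 0.0007979 × 1060 = 0.8458 m.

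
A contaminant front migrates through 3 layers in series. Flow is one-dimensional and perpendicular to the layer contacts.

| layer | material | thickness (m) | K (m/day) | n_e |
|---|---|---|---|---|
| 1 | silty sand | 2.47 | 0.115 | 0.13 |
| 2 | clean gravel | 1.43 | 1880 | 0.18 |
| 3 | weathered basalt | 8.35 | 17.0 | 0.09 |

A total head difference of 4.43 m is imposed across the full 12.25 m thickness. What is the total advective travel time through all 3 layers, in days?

With flow normal to the layers, continuity requires the same specific discharge q through every layer.
Σ(b_i/K_i) = 2.47/0.115 + 1.43/1880 + 8.35/17.0 = 21.97 d.
q = Δh / Σ(b_i/K_i) = 4.43 / 21.97 = 0.2016 m/day.
In each layer the seepage velocity is v_i = q/n_i, so the layer transit time is t_i = b_i·n_i / q:
  layer 1 (silty sand): t_1 = 2.47 × 0.13 / 0.2016 = 1.592 d
  layer 2 (clean gravel): t_2 = 1.43 × 0.18 / 0.2016 = 1.277 d
  layer 3 (weathered basalt): t_3 = 8.35 × 0.09 / 0.2016 = 3.727 d
Total t = Σ t_i = 6.596 days.

6.60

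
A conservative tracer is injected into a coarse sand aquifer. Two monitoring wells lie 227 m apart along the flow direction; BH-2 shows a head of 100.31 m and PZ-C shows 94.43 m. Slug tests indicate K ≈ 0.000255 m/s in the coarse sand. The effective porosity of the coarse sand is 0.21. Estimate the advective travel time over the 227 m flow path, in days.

83.5

Convert K: 0.000255 m/s × 86400 = 22.03 m/day.
Hydraulic gradient i = (100.31 − 94.43) / 227 = 5.88 / 227 = 0.02590.
Darcy flux q = K · i = 22.03 × 0.02590 = 0.5707 m/day.
Seepage velocity v = q / n_e = 0.5707 / 0.21 = 2.718 m/day.
Travel time t = L / v = 227 / 2.718 = 83.53 days.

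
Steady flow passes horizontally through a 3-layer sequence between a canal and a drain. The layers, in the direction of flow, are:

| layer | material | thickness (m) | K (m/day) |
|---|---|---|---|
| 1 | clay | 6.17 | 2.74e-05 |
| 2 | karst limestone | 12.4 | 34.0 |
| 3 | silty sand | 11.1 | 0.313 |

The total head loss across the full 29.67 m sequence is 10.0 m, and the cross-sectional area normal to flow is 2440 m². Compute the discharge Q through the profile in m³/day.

0.108

Flow is perpendicular to layering, so the layers act in series and the equivalent K is the thickness-weighted harmonic mean.
Total thickness L = 6.17 + 12.4 + 11.1 = 29.67 m.
Σ(b_i/K_i) = 6.17/2.74e-05 + 12.4/34.0 + 11.1/0.313 = 2.252e+05 d.
K_eq = L / Σ(b_i/K_i) = 29.67 / 2.252e+05 = 0.0001317 m/day.
Q = K_eq · A · (Δh/L) = 0.0001317 × 2440 × (10.0/29.67) = 0.1083 m³/day.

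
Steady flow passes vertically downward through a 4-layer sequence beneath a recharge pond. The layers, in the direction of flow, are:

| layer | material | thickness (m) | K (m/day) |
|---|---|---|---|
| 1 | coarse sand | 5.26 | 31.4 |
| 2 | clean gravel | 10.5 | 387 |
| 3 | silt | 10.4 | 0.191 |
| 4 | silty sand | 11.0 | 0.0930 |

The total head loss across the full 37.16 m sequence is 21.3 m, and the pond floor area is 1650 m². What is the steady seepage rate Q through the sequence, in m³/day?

203

Flow is perpendicular to layering, so the layers act in series and the equivalent K is the thickness-weighted harmonic mean.
Total thickness L = 5.26 + 10.5 + 10.4 + 11.0 = 37.16 m.
Σ(b_i/K_i) = 5.26/31.4 + 10.5/387 + 10.4/0.191 + 11.0/0.0930 = 172.9 d.
K_eq = L / Σ(b_i/K_i) = 37.16 / 172.9 = 0.2149 m/day.
Q = K_eq · A · (Δh/L) = 0.2149 × 1650 × (21.3/37.16) = 203.2 m³/day.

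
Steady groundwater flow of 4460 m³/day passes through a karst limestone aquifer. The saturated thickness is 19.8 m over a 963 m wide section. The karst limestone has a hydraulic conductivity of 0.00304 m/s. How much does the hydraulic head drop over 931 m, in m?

0.829

Convert K: 0.00304 m/s × 86400 = 262.7 m/day.
Cross-sectional area A = 963 × 19.8 = 19067 m².
From Q = K·A·i, i = Q / (K·A) = 4460 / (262.7 × 19067) = 0.0008905.
Head loss Δh = i · L = 0.0008905 × 931 = 0.8291 m.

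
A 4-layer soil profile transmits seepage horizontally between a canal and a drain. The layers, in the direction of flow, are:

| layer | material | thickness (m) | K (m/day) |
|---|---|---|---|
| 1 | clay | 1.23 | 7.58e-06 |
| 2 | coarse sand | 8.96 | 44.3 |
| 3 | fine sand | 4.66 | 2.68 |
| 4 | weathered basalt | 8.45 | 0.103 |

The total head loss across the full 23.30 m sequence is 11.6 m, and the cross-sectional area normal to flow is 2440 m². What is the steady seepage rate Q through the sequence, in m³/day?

Flow is perpendicular to layering, so the layers act in series and the equivalent K is the thickness-weighted harmonic mean.
Total thickness L = 1.23 + 8.96 + 4.66 + 8.45 = 23.30 m.
Σ(b_i/K_i) = 1.23/7.58e-06 + 8.96/44.3 + 4.66/2.68 + 8.45/0.103 = 1.624e+05 d.
K_eq = L / Σ(b_i/K_i) = 23.30 / 1.624e+05 = 0.0001435 m/day.
Q = K_eq · A · (Δh/L) = 0.0001435 × 2440 × (11.6/23.30) = 0.1743 m³/day.

0.174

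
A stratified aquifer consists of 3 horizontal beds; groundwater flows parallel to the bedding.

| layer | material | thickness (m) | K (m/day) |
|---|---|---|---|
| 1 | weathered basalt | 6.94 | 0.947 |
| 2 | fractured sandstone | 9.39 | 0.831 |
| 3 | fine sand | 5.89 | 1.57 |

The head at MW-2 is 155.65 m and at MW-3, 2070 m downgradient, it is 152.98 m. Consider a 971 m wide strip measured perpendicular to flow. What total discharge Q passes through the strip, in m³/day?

29.6

Flow is parallel to layering, so each bed carries its own Darcy discharge and the transmissivities add.
Σ(K_i·b_i) = 0.947×6.94 + 0.831×9.39 + 1.57×5.89 = 23.62 m²/day.
Hydraulic gradient i = (155.65 − 152.98) / 2070 = 2.67 / 2070 = 0.001290.
Q = Σ(K_i·b_i) · W · i = 23.62 × 971 × 0.001290 = 29.59 m³/day.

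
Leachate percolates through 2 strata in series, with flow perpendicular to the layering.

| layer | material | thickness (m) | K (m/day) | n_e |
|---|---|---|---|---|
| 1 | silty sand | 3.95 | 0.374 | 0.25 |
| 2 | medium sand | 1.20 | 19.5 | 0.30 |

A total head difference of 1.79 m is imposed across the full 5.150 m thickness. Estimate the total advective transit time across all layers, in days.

With flow normal to the layers, continuity requires the same specific discharge q through every layer.
Σ(b_i/K_i) = 3.95/0.374 + 1.20/19.5 = 10.62 d.
q = Δh / Σ(b_i/K_i) = 1.79 / 10.62 = 0.1685 m/day.
In each layer the seepage velocity is v_i = q/n_i, so the layer transit time is t_i = b_i·n_i / q:
  layer 1 (silty sand): t_1 = 3.95 × 0.25 / 0.1685 = 5.860 d
  layer 2 (medium sand): t_2 = 1.20 × 0.30 / 0.1685 = 2.136 d
Total t = Σ t_i = 7.997 days.

8.00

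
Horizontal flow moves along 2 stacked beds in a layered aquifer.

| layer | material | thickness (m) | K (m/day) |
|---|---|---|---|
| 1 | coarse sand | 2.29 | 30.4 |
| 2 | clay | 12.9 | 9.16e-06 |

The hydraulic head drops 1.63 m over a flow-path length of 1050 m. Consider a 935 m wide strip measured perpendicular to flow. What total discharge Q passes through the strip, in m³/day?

101

Flow is parallel to layering, so each bed carries its own Darcy discharge and the transmissivities add.
Σ(K_i·b_i) = 30.4×2.29 + 9.16e-06×12.9 = 69.62 m²/day.
Hydraulic gradient i = Δh / L = 1.63 / 1050 = 0.001552.
Q = Σ(K_i·b_i) · W · i = 69.62 × 935 × 0.001552 = 101.0 m³/day.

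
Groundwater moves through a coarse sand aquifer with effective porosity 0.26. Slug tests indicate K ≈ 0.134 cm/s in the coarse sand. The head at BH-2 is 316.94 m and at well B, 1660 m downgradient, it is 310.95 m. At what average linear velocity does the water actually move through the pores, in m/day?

Convert K: 0.134 cm/s × 864 = 115.8 m/day.
Hydraulic gradient i = (316.94 − 310.95) / 1660 = 5.99 / 1660 = 0.003608.
Darcy flux q = K · i = 115.8 × 0.003608 = 0.4178 m/day.
Seepage velocity v = q / n_e = 0.4178 / 0.26 = 1.607 m/day.

1.61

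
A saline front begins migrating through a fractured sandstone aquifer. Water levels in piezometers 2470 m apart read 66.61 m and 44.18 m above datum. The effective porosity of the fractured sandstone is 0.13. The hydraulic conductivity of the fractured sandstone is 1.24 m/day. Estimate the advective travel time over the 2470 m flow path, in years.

Hydraulic gradient i = (66.61 − 44.18) / 2470 = 22.43 / 2470 = 0.009081.
Darcy flux q = K · i = 1.240 × 0.009081 = 0.01126 m/day.
Seepage velocity v = q / n_e = 0.01126 / 0.13 = 0.08662 m/day.
Travel time t = L / v = 2470 / 0.08662 = 28516 days = 78.07 years.

78.1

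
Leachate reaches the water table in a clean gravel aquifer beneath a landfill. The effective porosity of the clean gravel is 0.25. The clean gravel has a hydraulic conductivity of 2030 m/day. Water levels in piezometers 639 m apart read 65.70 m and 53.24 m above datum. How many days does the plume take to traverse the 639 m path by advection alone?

Hydraulic gradient i = (65.70 − 53.24) / 639 = 12.46 / 639 = 0.01950.
Darcy flux q = K · i = 2030 × 0.01950 = 39.58 m/day.
Seepage velocity v = q / n_e = 39.58 / 0.25 = 158.3 m/day.
Travel time t = L / v = 639 / 158.3 = 4.036 days.

4.04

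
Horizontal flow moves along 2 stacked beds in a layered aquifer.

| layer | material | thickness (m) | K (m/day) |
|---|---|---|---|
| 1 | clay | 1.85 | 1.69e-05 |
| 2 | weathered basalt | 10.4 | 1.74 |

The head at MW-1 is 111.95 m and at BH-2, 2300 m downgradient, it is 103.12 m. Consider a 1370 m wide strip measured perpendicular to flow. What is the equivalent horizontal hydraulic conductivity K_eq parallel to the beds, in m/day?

1.48

Flow is parallel to layering, so each bed carries its own Darcy discharge and the transmissivities add.
Σ(K_i·b_i) = 1.69e-05×1.85 + 1.74×10.4 = 18.10 m²/day.
Total thickness b = 12.25 m, so K_eq = Σ(K_i·b_i)/b = 1.477 m/day.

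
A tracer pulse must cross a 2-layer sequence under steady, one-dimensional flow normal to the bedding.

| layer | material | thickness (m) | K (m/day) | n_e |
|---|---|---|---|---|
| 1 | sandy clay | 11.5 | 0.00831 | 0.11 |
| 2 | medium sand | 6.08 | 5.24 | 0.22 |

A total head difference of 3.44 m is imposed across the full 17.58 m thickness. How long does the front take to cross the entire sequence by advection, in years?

With flow normal to the layers, continuity requires the same specific discharge q through every layer.
Σ(b_i/K_i) = 11.5/0.00831 + 6.08/5.24 = 1385 d.
q = Δh / Σ(b_i/K_i) = 3.44 / 1385 = 0.002484 m/day.
In each layer the seepage velocity is v_i = q/n_i, so the layer transit time is t_i = b_i·n_i / q:
  layer 1 (sandy clay): t_1 = 11.5 × 0.11 / 0.002484 = 509.3 d
  layer 2 (medium sand): t_2 = 6.08 × 0.22 / 0.002484 = 538.6 d
Total t = Σ t_i = 1048 days = 2.869 years.

2.87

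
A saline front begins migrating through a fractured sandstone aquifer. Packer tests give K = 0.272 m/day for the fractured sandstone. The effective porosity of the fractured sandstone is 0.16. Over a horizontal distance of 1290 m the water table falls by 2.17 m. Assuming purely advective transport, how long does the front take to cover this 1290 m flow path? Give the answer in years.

1240

Hydraulic gradient i = Δh / L = 2.17 / 1290 = 0.001682.
Darcy flux q = K · i = 0.2720 × 0.001682 = 0.0004576 m/day.
Seepage velocity v = q / n_e = 0.0004576 / 0.16 = 0.002860 m/day.
Travel time t = L / v = 1290 / 0.002860 = 4.511e+05 days = 1235 years.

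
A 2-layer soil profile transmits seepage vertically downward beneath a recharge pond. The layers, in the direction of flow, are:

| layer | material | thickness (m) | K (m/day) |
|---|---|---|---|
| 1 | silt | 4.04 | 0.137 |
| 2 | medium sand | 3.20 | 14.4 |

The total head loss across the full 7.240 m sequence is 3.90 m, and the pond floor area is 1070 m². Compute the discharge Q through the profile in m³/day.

Flow is perpendicular to layering, so the layers act in series and the equivalent K is the thickness-weighted harmonic mean.
Total thickness L = 4.04 + 3.20 = 7.240 m.
Σ(b_i/K_i) = 4.04/0.137 + 3.20/14.4 = 29.71 d.
K_eq = L / Σ(b_i/K_i) = 7.240 / 29.71 = 0.2437 m/day.
Q = K_eq · A · (Δh/L) = 0.2437 × 1070 × (3.90/7.240) = 140.5 m³/day.

140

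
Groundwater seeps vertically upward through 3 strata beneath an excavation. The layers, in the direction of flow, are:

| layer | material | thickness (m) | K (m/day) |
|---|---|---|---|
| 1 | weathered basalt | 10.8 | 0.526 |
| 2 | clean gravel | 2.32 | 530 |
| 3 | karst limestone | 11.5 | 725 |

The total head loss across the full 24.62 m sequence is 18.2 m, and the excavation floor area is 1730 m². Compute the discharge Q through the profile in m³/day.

Flow is perpendicular to layering, so the layers act in series and the equivalent K is the thickness-weighted harmonic mean.
Total thickness L = 10.8 + 2.32 + 11.5 = 24.62 m.
Σ(b_i/K_i) = 10.8/0.526 + 2.32/530 + 11.5/725 = 20.55 d.
K_eq = L / Σ(b_i/K_i) = 24.62 / 20.55 = 1.198 m/day.
Q = K_eq · A · (Δh/L) = 1.198 × 1730 × (18.2/24.62) = 1532 m³/day.

1530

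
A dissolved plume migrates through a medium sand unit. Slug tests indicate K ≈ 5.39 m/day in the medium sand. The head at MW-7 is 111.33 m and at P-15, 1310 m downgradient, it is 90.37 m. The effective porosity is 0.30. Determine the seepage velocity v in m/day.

Hydraulic gradient i = (111.33 − 90.37) / 1310 = 20.96 / 1310 = 0.01600.
Darcy flux q = K · i = 5.390 × 0.01600 = 0.08624 m/day.
Seepage velocity v = q / n_e = 0.08624 / 0.30 = 0.2875 m/day.

0.287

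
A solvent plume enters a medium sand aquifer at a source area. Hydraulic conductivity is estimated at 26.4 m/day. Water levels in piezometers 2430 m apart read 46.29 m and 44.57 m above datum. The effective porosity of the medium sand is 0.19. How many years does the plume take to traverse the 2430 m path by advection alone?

67.6

Hydraulic gradient i = (46.29 − 44.57) / 2430 = 1.72 / 2430 = 0.0007078.
Darcy flux q = K · i = 26.40 × 0.0007078 = 0.01869 m/day.
Seepage velocity v = q / n_e = 0.01869 / 0.19 = 0.09835 m/day.
Travel time t = L / v = 2430 / 0.09835 = 24708 days = 67.65 years.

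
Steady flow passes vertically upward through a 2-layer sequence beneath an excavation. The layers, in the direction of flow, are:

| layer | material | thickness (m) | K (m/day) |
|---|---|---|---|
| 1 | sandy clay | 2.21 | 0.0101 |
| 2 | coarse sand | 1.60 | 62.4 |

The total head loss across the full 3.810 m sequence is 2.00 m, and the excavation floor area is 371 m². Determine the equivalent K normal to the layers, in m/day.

0.0174

Flow is perpendicular to layering, so the layers act in series and the equivalent K is the thickness-weighted harmonic mean.
Total thickness L = 2.21 + 1.60 = 3.810 m.
Σ(b_i/K_i) = 2.21/0.0101 + 1.60/62.4 = 218.8 d.
K_eq = L / Σ(b_i/K_i) = 3.810 / 218.8 = 0.01741 m/day.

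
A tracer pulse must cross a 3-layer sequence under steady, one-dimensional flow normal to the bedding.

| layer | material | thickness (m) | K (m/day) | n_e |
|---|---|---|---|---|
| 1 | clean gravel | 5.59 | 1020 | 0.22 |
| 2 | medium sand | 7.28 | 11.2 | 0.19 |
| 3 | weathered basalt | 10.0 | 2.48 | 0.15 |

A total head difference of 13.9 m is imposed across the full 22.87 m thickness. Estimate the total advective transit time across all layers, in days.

1.39

With flow normal to the layers, continuity requires the same specific discharge q through every layer.
Σ(b_i/K_i) = 5.59/1020 + 7.28/11.2 + 10.0/2.48 = 4.688 d.
q = Δh / Σ(b_i/K_i) = 13.9 / 4.688 = 2.965 m/day.
In each layer the seepage velocity is v_i = q/n_i, so the layer transit time is t_i = b_i·n_i / q:
  layer 1 (clean gravel): t_1 = 5.59 × 0.22 / 2.965 = 0.4147 d
  layer 2 (medium sand): t_2 = 7.28 × 0.19 / 2.965 = 0.4665 d
  layer 3 (weathered basalt): t_3 = 10.0 × 0.15 / 2.965 = 0.5059 d
Total t = Σ t_i = 1.387 days.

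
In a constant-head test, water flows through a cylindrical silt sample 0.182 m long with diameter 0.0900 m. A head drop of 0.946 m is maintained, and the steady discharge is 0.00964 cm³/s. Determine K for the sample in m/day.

Cross-sectional area A = π·(d/2)² = π × (0.0900/2)² = 0.006362 m².
Convert discharge: 0.00964 cm³/s = 9.640e-09 m³/s.
Darcy's law rearranged: K = Q·L / (A·Δh) = 9.640e-09 × 0.182 / (0.006362 × 0.946) = 2.915e-07 m/s = 0.02519 m/day.

0.0252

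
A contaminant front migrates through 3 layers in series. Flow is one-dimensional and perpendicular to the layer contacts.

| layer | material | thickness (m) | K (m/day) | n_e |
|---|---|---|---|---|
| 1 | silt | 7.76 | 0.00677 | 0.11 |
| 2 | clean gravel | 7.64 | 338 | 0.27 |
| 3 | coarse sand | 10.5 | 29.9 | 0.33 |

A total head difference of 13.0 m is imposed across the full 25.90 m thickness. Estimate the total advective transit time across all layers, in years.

With flow normal to the layers, continuity requires the same specific discharge q through every layer.
Σ(b_i/K_i) = 7.76/0.00677 + 7.64/338 + 10.5/29.9 = 1147 d.
q = Δh / Σ(b_i/K_i) = 13.0 / 1147 = 0.01134 m/day.
In each layer the seepage velocity is v_i = q/n_i, so the layer transit time is t_i = b_i·n_i / q:
  layer 1 (silt): t_1 = 7.76 × 0.11 / 0.01134 = 75.29 d
  layer 2 (clean gravel): t_2 = 7.64 × 0.27 / 0.01134 = 181.9 d
  layer 3 (coarse sand): t_3 = 10.5 × 0.33 / 0.01134 = 305.6 d
Total t = Σ t_i = 562.8 days = 1.541 years.

1.54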